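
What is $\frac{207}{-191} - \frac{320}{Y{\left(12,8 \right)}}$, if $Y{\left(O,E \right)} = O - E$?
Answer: $- \frac{15487}{191} \approx -81.084$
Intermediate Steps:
$\frac{207}{-191} - \frac{320}{Y{\left(12,8 \right)}} = \frac{207}{-191} - \frac{320}{12 - 8} = 207 \left(- \frac{1}{191}\right) - \frac{320}{12 - 8} = - \frac{207}{191} - \frac{320}{4} = - \frac{207}{191} - 80 = - \frac{15487}{191}$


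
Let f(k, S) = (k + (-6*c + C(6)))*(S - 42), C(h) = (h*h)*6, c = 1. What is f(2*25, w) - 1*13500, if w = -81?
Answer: -45480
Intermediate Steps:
C(h) = 6*h² (C(h) = h²*6 = 6*h²)
f(k, S) = (-42 + S)*(210 + k) (f(k, S) = (k + (-6*1 + 6*6²))*(S - 42) = (k + (-6 + 6*36))*(-42 + S) = (k + (-6 + 216))*(-42 + S) = (k + 210)*(-42 + S) = (210 + k)*(-42 + S) = (-42 + S)*(210 + k))
f(2*25, w) - 1*13500 = (-8820 - 84*25 + 210*(-81) - 162*25) - 1*13500 = (-8820 - 42*50 - 17010 - 81*50) - 13500 = (-8820 - 2100 - 17010 - 4050) - 13500 = -31980 - 13500 = -45480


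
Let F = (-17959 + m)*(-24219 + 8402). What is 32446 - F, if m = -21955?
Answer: -631287292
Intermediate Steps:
F = 631319738 (F = (-17959 - 21955)*(-24219 + 8402) = -39914*(-15817) = 631319738)
32446 - F = 32446 - 1*631319738 = 32446 - 631319738 = -631287292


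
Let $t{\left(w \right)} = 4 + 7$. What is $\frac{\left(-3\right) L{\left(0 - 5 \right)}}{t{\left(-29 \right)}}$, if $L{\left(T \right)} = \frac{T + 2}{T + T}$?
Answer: $- \frac{9}{110} \approx -0.081818$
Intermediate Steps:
$t{\left(w \right)} = 11$
$L{\left(T \right)} = \frac{2 + T}{2 T}$
$\frac{\left(-3\right) L{\left(0 - 5 \right)}}{t{\left(-29 \right)}} = \frac{\left(-3\right) \frac{2 + \left(0 - 5\right)}{2 \left(0 - 5\right)}}{11} = - 3 \frac{2 + \left(0 - 5\right)}{2 \left(0 - 5\right)} \frac{1}{11} = - 3 \frac{2 - 5}{2 \left(-5\right)} \frac{1}{11} = - 3 \cdot \frac{1}{2} \left(- \frac{1}{5}\right) \left(-3\right) \frac{1}{11} = \left(-3\right) \frac{3}{10} \cdot \frac{1}{11} = \left(- \frac{9}{10}\right) \frac{1}{11} = - \frac{9}{110}$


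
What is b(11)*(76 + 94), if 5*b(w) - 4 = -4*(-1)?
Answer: 272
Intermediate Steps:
b(w) = 8/5 (b(w) = 4/5 + (-4*(-1))/5 = 4/5 + (1/5)*4 = 4/5 + 4/5 = 8/5)
b(11)*(76 + 94) = 8*(76 + 94)/5 = (8/5)*170 = 272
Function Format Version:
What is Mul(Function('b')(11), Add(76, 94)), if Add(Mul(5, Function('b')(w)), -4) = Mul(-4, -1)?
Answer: 272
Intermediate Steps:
Function('b')(w) = Rational(8, 5) (Function('b')(w) = Add(Rational(4, 5), Mul(Rational(1, 5), Mul(-4, -1))) = Add(Rational(4, 5), Mul(Rational(1, 5), 4)) = Add(Rational(4, 5), Rational(4, 5)) = Rational(8, 5))
Mul(Function('b')(11), Add(76, 94)) = Mul(Rational(8, 5), Add(76, 94)) = Mul(Rational(8, 5), 170) = 272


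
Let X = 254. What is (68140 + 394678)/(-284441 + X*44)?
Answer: -462818/273265 ≈ -1.6937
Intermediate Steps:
(68140 + 394678)/(-284441 + X*44) = (68140 + 394678)/(-284441 + 254*44) = 462818/(-284441 + 11176) = 462818/(-273265) = 462818*(-1/273265) = -462818/273265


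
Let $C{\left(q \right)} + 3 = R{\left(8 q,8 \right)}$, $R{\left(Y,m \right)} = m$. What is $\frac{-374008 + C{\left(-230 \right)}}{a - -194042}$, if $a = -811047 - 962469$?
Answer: $\frac{374003}{1579474} \approx 0.23679$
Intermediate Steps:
$a = -1773516$
$C{\left(q \right)} = 5$ ($C{\left(q \right)} = -3 + 8 = 5$)
$\frac{-374008 + C{\left(-230 \right)}}{a - -194042} = \frac{-374008 + 5}{-1773516 - -194042} = - \frac{374003}{-1773516 + \left(194656 - 614\right)} = - \frac{374003}{-1773516 + 194042} = - \frac{374003}{-1579474} = \left(-374003\right) \left(- \frac{1}{1579474}\right) = \frac{374003}{1579474}$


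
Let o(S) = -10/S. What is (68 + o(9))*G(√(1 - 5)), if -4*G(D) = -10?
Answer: 1505/9 ≈ 167.22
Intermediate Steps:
G(D) = 5/2 (G(D) = -¼*(-10) = 5/2)
(68 + o(9))*G(√(1 - 5)) = (68 - 10/9)*(5/2) = (602/9)*(5/2) = 1505/9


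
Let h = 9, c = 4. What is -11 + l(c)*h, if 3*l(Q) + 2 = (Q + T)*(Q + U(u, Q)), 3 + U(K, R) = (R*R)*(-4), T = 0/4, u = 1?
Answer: -773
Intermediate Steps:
T = 0 (T = 0*(1/4) = 0)
U(K, R) = -3 - 4*R**2 (U(K, R) = -3 + (R*R)*(-4) = -3 + R**2*(-4) = -3 - 4*R**2)
l(Q) = -2/3 + Q*(-3 + Q - 4*Q**2)/3 (l(Q) = -2/3 + ((Q + 0)*(Q + (-3 - 4*Q**2)))/3 = -2/3 + (Q*(-3 + Q - 4*Q**2))/3 = -2/3 + Q*(-3 + Q - 4*Q**2)/3)
-11 + l(c)*h = -11 + (-2/3 + (1/3)*4**2 - 1/3*4*(3 + 4*4**2))*9 = -11 + (-2/3 + (1/3)*16 - 1/3*4*(3 + 4*16))*9 = -11 + (-2/3 + 16/3 - 1/3*4*(3 + 64))*9 = -11 + (-2/3 + 16/3 - 1/3*4*67)*9 = -11 + (-2/3 + 16/3 - 268/3)*9 = -11 - 254/3*9 = -11 - 762 = -773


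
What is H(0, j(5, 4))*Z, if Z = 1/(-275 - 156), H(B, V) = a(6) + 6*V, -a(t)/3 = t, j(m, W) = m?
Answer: -12/431 ≈ -0.027842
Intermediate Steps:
a(t) = -3*t
H(B, V) = -18 + 6*V (H(B, V) = -3*6 + 6*V = -18 + 6*V)
Z = -1/431 (Z = 1/(-431) = -1/431 ≈ -0.0023202)
H(0, j(5, 4))*Z = (-18 + 6*5)*(-1/431) = (-18 + 30)*(-1/431) = 12*(-1/431) = -12/431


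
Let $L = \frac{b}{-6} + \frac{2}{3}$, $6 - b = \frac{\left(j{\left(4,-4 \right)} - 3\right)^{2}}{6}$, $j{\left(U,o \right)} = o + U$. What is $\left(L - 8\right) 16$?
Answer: $- \frac{388}{3} \approx -129.33$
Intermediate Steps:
$j{\left(U,o \right)} = U + o$
$b = \frac{9}{2}$ ($b = 6 - \frac{\left(\left(4 - 4\right) - 3\right)^{2}}{6} = 6 - \left(0 - 3\right)^{2} \cdot \frac{1}{6} = 6 - \left(-3\right)^{2} \cdot \frac{1}{6} = 6 - 9 \cdot \frac{1}{6} = 6 - \frac{3}{2} = \frac{9}{2} \approx 4.5$)
$L = - \frac{1}{12}$ ($L = \frac{9}{2 \left(-6\right)} + \frac{2}{3} = \frac{9}{2} \left(- \frac{1}{6}\right) + 2 \cdot \frac{1}{3} = - \frac{3}{4} + \frac{2}{3} = - \frac{1}{12} \approx -0.083333$)
$\left(L - 8\right) 16 = \left(- \frac{1}{12} - 8\right) 16 = \left(- \frac{97}{12}\right) 16 = - \frac{388}{3}$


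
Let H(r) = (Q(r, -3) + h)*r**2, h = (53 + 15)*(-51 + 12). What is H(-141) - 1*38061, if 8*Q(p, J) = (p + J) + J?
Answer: -425022291/8 ≈ -5.3128e+7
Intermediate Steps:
Q(p, J) = J/4 + p/8 (Q(p, J) = ((p + J) + J)/8 = ((J + p) + J)/8 = (p + 2*J)/8 = J/4 + p/8)
h = -2652 (h = 68*(-39) = -2652)
H(r) = r**2*(-10611/4 + r/8) (H(r) = (((1/4)*(-3) + r/8) - 2652)*r**2 = ((-3/4 + r/8) - 2652)*r**2 = (-10611/4 + r/8)*r**2 = r**2*(-10611/4 + r/8))
H(-141) - 1*38061 = (1/8)*(-141)**2*(-21222 - 141) - 1*38061 = (1/8)*19881*(-21363) - 38061 = -424717803/8 - 38061 = -425022291/8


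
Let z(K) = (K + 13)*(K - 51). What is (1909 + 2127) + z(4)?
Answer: 3237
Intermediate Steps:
z(K) = (-51 + K)*(13 + K) (z(K) = (13 + K)*(-51 + K) = (-51 + K)*(13 + K))
(1909 + 2127) + z(4) = (1909 + 2127) + (-663 + 4² - 38*4) = 4036 + (-663 + 16 - 152) = 4036 - 799 = 3237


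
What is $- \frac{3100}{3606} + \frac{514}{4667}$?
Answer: $- \frac{6307108}{8414601} \approx -0.74954$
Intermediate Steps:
$- \frac{3100}{3606} + \frac{514}{4667} = \left(-3100\right) \frac{1}{3606} + 514 \cdot \frac{1}{4667} = - \frac{1550}{1803} + \frac{514}{4667} = - \frac{6307108}{8414601}$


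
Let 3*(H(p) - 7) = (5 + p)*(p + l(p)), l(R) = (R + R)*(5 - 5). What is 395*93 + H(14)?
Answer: 110492/3 ≈ 36831.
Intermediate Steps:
l(R) = 0 (l(R) = (2*R)*0 = 0)
H(p) = 7 + p*(5 + p)/3 (H(p) = 7 + ((5 + p)*(p + 0))/3 = 7 + ((5 + p)*p)/3 = 7 + (p*(5 + p))/3 = 7 + p*(5 + p)/3)
395*93 + H(14) = 395*93 + (7 + (1/3)*14**2 + (5/3)*14) = 36735 + (7 + (1/3)*196 + 70/3) = 36735 + (7 + 196/3 + 70/3) = 36735 + 287/3 = 110492/3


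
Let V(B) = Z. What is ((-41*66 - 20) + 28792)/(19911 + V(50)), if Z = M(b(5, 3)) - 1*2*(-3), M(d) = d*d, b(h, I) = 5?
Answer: 13033/9971 ≈ 1.3071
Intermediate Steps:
M(d) = d²
Z = 31 (Z = 5² - 1*2*(-3) = 25 - 2*(-3) = 25 + 6 = 31)
V(B) = 31
((-41*66 - 20) + 28792)/(19911 + V(50)) = ((-41*66 - 20) + 28792)/(19911 + 31) = ((-2706 - 20) + 28792)/19942 = (-2726 + 28792)*(1/19942) = 26066*(1/19942) = 13033/9971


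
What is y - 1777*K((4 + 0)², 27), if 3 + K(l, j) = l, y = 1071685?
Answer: 1048584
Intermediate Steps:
K(l, j) = -3 + l
y - 1777*K((4 + 0)², 27) = 1071685 - 1777*(-3 + (4 + 0)²) = 1071685 - 1777*(-3 + 4²) = 1071685 - 1777*(-3 + 16) = 1071685 - 1777*13 = 1071685 - 1*23101 = 1071685 - 23101 = 1048584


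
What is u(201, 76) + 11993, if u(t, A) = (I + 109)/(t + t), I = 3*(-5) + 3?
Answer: 4821283/402 ≈ 11993.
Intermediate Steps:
I = -12 (I = -15 + 3 = -12)
u(t, A) = 97/(2*t) (u(t, A) = (-12 + 109)/(t + t) = 97/((2*t)) = 97*(1/(2*t)) = 97/(2*t))
u(201, 76) + 11993 = (97/2)/201 + 11993 = (97/2)*(1/201) + 11993 = 97/402 + 11993 = 4821283/402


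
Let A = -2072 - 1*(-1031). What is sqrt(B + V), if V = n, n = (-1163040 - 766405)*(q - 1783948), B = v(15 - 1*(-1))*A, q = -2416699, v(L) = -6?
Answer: sqrt(8104917357161) ≈ 2.8469e+6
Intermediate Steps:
A = -1041 (A = -2072 + 1031 = -1041)
B = 6246 (B = -6*(-1041) = 6246)
n = 8104917350915 (n = (-1163040 - 766405)*(-2416699 - 1783948) = -1929445*(-4200647) = 8104917350915)
V = 8104917350915
sqrt(B + V) = sqrt(6246 + 8104917350915) = sqrt(8104917357161)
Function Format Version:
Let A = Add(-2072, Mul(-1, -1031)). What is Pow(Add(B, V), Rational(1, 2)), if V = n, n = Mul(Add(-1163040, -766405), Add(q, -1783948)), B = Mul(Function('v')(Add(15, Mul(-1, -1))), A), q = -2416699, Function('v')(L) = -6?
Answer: Pow(8104917357161, Rational(1, 2)) ≈ 2.8469e+6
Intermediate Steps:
A = -1041 (A = Add(-2072, 1031) = -1041)
B = 6246 (B = Mul(-6, -1041) = 6246)
n = 8104917350915 (n = Mul(Add(-1163040, -766405), Add(-2416699, -1783948)) = Mul(-1929445, -4200647) = 8104917350915)
V = 8104917350915
Pow(Add(B, V), Rational(1, 2)) = Pow(Add(6246, 8104917350915), Rational(1, 2)) = Pow(8104917357161, Rational(1, 2))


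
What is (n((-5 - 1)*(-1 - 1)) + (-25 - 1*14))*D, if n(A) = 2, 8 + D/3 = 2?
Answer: 666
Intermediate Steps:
D = -18 (D = -24 + 3*2 = -24 + 6 = -18)
(n((-5 - 1)*(-1 - 1)) + (-25 - 1*14))*D = (2 + (-25 - 1*14))*(-18) = (2 + (-25 - 14))*(-18) = (2 - 39)*(-18) = -37*(-18) = 666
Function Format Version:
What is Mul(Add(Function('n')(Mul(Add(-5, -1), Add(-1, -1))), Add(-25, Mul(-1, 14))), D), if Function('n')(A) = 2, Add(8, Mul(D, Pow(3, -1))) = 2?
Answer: 666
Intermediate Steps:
D = -18 (D = Add(-24, Mul(3, 2)) = Add(-24, 6) = -18)
Mul(Add(Function('n')(Mul(Add(-5, -1), Add(-1, -1))), Add(-25, Mul(-1, 14))), D) = Mul(Add(2, Add(-25, Mul(-1, 14))), -18) = Mul(Add(2, Add(-25, -14)), -18) = Mul(Add(2, -39), -18) = Mul(-37, -18) = 666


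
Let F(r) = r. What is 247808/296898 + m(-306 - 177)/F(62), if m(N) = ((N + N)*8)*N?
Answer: 277055991112/4601919 ≈ 60204.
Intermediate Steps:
m(N) = 16*N² (m(N) = ((2*N)*8)*N = (16*N)*N = 16*N²)
247808/296898 + m(-306 - 177)/F(62) = 247808/296898 + (16*(-306 - 177)²)/62 = 247808*(1/296898) + (16*(-483)²)*(1/62) = 123904/148449 + (16*233289)*(1/62) = 123904/148449 + 3732624*(1/62) = 123904/148449 + 1866312/31 = 277055991112/4601919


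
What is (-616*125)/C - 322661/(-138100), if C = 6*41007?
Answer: 34377228881/16989200100 ≈ 2.0235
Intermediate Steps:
C = 246042
(-616*125)/C - 322661/(-138100) = -616*125/246042 - 322661/(-138100) = -77000*1/246042 - 322661*(-1/138100) = -38500/123021 + 322661/138100 = 34377228881/16989200100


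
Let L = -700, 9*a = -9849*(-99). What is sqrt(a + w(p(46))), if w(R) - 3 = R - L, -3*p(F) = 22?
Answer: 8*sqrt(15333)/3 ≈ 330.20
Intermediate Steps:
p(F) = -22/3 (p(F) = -1/3*22 = -22/3)
a = 108339 (a = (-9849*(-99))/9 = (1/9)*975051 = 108339)
w(R) = 703 + R (w(R) = 3 + (R - 1*(-700)) = 3 + (R + 700) = 3 + (700 + R) = 703 + R)
sqrt(a + w(p(46))) = sqrt(108339 + (703 - 22/3)) = sqrt(108339 + 2087/3) = sqrt(327104/3) = 8*sqrt(15333)/3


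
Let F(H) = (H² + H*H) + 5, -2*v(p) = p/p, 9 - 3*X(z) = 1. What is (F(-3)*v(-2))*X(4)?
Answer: -92/3 ≈ -30.667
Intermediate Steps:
X(z) = 8/3 (X(z) = 3 - ⅓*1 = 3 - ⅓ = 8/3)
v(p) = -½ (v(p) = -p/(2*p) = -½*1 = -½)
F(H) = 5 + 2*H² (F(H) = (H² + H²) + 5 = 2*H² + 5 = 5 + 2*H²)
(F(-3)*v(-2))*X(4) = ((5 + 2*(-3)²)*(-½))*(8/3) = ((5 + 2*9)*(-½))*(8/3) = ((5 + 18)*(-½))*(8/3) = (23*(-½))*(8/3) = -23/2*8/3 = -92/3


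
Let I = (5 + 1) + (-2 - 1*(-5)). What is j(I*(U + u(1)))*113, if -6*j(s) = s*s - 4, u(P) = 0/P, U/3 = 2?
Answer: -164528/3 ≈ -54843.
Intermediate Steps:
I = 9 (I = 6 + (-2 + 5) = 6 + 3 = 9)
U = 6 (U = 3*2 = 6)
u(P) = 0
j(s) = ⅔ - s²/6 (j(s) = -(s*s - 4)/6 = -(s² - 4)/6 = -(-4 + s²)/6 = ⅔ - s²/6)
j(I*(U + u(1)))*113 = (⅔ - 81*(6 + 0)²/6)*113 = (⅔ - (9*6)²/6)*113 = (⅔ - ⅙*54²)*113 = (⅔ - ⅙*2916)*113 = (⅔ - 486)*113 = -1456/3*113 = -164528/3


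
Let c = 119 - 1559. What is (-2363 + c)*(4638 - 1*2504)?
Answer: -8115602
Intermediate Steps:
c = -1440
(-2363 + c)*(4638 - 1*2504) = (-2363 - 1440)*(4638 - 1*2504) = -3803*(4638 - 2504) = -3803*2134 = -8115602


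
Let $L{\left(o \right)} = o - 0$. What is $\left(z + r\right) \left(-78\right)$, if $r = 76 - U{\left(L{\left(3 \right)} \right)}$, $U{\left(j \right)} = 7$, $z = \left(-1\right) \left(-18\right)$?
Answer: $-6786$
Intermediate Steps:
$z = 18$
$L{\left(o \right)} = o$ ($L{\left(o \right)} = o + 0 = o$)
$r = 69$ ($r = 76 - 7 = 69$)
$\left(z + r\right) \left(-78\right) = \left(18 + 69\right) \left(-78\right) = 87 \left(-78\right) = -6786$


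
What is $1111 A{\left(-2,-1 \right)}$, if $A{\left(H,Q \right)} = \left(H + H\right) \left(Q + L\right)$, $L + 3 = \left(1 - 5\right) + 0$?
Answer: $35552$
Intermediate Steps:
$L = -7$ ($L = -3 + \left(\left(1 - 5\right) + 0\right) = -3 + \left(-4 + 0\right) = -3 - 4 = -7$)
$A{\left(H,Q \right)} = 2 H \left(-7 + Q\right)$ ($A{\left(H,Q \right)} = \left(H + H\right) \left(Q - 7\right) = 2 H \left(-7 + Q\right)$)
$1111 A{\left(-2,-1 \right)} = 1111 \cdot 2 \left(-2\right) \left(-7 - 1\right) = 1111 \cdot 2 \left(-2\right) \left(-8\right) = 1111 \cdot 32 = 35552$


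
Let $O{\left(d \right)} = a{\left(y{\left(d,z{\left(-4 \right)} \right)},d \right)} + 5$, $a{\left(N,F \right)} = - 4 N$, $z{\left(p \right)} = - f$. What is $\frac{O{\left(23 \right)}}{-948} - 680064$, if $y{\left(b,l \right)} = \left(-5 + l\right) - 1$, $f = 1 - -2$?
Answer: $- \frac{644700713}{948} \approx -6.8006 \cdot 10^{5}$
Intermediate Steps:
$f = 3$ ($f = 1 + 2 = 3$)
$z{\left(p \right)} = -3$ ($z{\left(p \right)} = \left(-1\right) 3 = -3$)
$y{\left(b,l \right)} = -6 + l$
$O{\left(d \right)} = 41$ ($O{\left(d \right)} = - 4 \left(-6 - 3\right) + 5 = \left(-4\right) \left(-9\right) + 5 = 36 + 5 = 41$)
$\frac{O{\left(23 \right)}}{-948} - 680064 = \frac{41}{-948} - 680064 = 41 \left(- \frac{1}{948}\right) - 680064 = - \frac{41}{948} - 680064 = - \frac{644700713}{948}$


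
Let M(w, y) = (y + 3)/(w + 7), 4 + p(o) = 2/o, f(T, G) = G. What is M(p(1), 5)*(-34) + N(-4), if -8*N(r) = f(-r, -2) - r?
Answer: -1093/20 ≈ -54.650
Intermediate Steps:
N(r) = ¼ + r/8 (N(r) = -(-2 - r)/8 = ¼ + r/8)
p(o) = -4 + 2/o
M(w, y) = (3 + y)/(7 + w)
M(p(1), 5)*(-34) + N(-4) = ((3 + 5)/(7 + (-4 + 2/1)))*(-34) + (¼ + (⅛)*(-4)) = (8/(7 + (-4 + 2*1)))*(-34) + (¼ - ½) = (8/(7 + (-4 + 2)))*(-34) - ¼ = (8/(7 - 2))*(-34) - ¼ = (8/5)*(-34) - ¼ = -272/5 - ¼ = -1093/20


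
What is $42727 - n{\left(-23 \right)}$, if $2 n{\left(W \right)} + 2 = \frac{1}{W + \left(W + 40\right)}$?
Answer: $\frac{512737}{12} \approx 42728.0$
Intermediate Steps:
$n{\left(W \right)} = -1 + \frac{1}{2 \left(40 + 2 W\right)}$ ($n{\left(W \right)} = -1 + \frac{1}{2 \left(W + \left(W + 40\right)\right)} = -1 + \frac{1}{2 \left(W + \left(40 + W\right)\right)} = -1 + \frac{1}{2 \left(40 + 2 W\right)}$)
$42727 - n{\left(-23 \right)} = 42727 - \frac{- \frac{79}{4} - -23}{20 - 23} = 42727 - \frac{- \frac{79}{4} + 23}{-3} = 42727 - \left(- \frac{1}{3}\right) \frac{13}{4} = 42727 - - \frac{13}{12} = 42727 + \frac{13}{12} = \frac{512737}{12}$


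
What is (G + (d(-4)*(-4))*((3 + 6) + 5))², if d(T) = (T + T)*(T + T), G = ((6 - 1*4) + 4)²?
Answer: 12588304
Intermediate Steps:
G = 36 (G = ((6 - 4) + 4)² = (2 + 4)² = 6² = 36)
d(T) = 4*T² (d(T) = (2*T)*(2*T) = 4*T²)
(G + (d(-4)*(-4))*((3 + 6) + 5))² = (36 + ((4*(-4)²)*(-4))*((3 + 6) + 5))² = (36 + ((4*16)*(-4))*(9 + 5))² = (36 + (64*(-4))*14)² = (36 - 256*14)² = (36 - 3584)² = (-3548)² = 12588304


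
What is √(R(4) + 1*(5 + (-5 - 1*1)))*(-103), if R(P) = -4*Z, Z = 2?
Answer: -309*I ≈ -309.0*I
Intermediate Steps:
R(P) = -8 (R(P) = -4*2 = -8)
√(R(4) + 1*(5 + (-5 - 1*1)))*(-103) = √(-8 + 1*(5 + (-5 - 1*1)))*(-103) = √(-8 + 1*(5 + (-5 - 1)))*(-103) = √(-8 + 1*(5 - 6))*(-103) = √(-8 + 1*(-1))*(-103) = √(-8 - 1)*(-103) = √(-9)*(-103) = (3*I)*(-103) = -309*I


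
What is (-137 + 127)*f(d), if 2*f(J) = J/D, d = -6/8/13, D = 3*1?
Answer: 5/52 ≈ 0.096154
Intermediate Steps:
D = 3
d = -3/52 (d = -6*1/8*(1/13) = -3/4*1/13 = -3/52 ≈ -0.057692)
f(J) = J/6 (f(J) = (J/3)/2 = J/6)
(-137 + 127)*f(d) = (-137 + 127)*((1/6)*(-3/52)) = -10*(-1/104) = 5/52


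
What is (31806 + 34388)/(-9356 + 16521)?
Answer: 66194/7165 ≈ 9.2385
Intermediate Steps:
(31806 + 34388)/(-9356 + 16521) = 66194/7165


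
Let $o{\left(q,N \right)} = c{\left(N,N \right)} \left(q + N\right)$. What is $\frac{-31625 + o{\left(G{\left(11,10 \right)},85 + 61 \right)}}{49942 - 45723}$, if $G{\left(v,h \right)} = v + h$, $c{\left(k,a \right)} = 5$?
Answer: $- \frac{30790}{4219} \approx -7.2979$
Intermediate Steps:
$G{\left(v,h \right)} = h + v$
$o{\left(q,N \right)} = 5 N + 5 q$ ($o{\left(q,N \right)} = 5 \left(q + N\right) = 5 \left(N + q\right) = 5 N + 5 q$)
$\frac{-31625 + o{\left(G{\left(11,10 \right)},85 + 61 \right)}}{49942 - 45723} = \frac{-31625 + \left(5 \left(85 + 61\right) + 5 \left(10 + 11\right)\right)}{49942 - 45723} = \frac{-31625 + \left(5 \cdot 146 + 5 \cdot 21\right)}{4219} = \left(-31625 + \left(730 + 105\right)\right) \frac{1}{4219} = \left(-31625 + 835\right) \frac{1}{4219} = \left(-30790\right) \frac{1}{4219} = - \frac{30790}{4219}$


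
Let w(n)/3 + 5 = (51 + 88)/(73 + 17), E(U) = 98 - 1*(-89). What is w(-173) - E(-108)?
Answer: -5921/30 ≈ -197.37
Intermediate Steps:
E(U) = 187 (E(U) = 98 + 89 = 187)
w(n) = -311/30 (w(n) = -15 + 3*((51 + 88)/(73 + 17)) = -15 + 3*(139/90) = -15 + 139/30 = -311/30)
w(-173) - E(-108) = -311/30 - 1*187 = -311/30 - 187 = -5921/30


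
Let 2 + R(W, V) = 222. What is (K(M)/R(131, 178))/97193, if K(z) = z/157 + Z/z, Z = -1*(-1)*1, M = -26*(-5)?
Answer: 17057/436416008600 ≈ 3.9084e-8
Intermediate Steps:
R(W, V) = 220 (R(W, V) = -2 + 222 = 220)
M = 130
Z = 1 (Z = 1*1 = 1)
K(z) = 1/z + z/157 (K(z) = z/157 + 1/z = 1/z + z/157)
(K(M)/R(131, 178))/97193 = ((1/130 + (1/157)*130)/220)/97193 = ((1/130 + 130/157)*(1/220))*(1/97193) = ((17057/20410)*(1/220))*(1/97193) = (17057/4490200)*(1/97193) = 17057/436416008600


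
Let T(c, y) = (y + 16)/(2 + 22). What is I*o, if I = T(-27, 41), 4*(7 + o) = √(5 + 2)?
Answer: -133/8 + 19*√7/32 ≈ -15.054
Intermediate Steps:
T(c, y) = ⅔ + y/24 (T(c, y) = (16 + y)/24 = (16 + y)*(1/24) = ⅔ + y/24)
o = -7 + √7/4 (o = -7 + √(5 + 2)/4 = -7 + √7/4 ≈ -6.3386)
I = 19/8 (I = ⅔ + (1/24)*41 = ⅔ + 41/24 = 19/8 ≈ 2.3750)
I*o = 19*(-7 + √7/4)/8 = -133/8 + 19*√7/32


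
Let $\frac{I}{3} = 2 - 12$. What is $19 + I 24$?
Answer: $-701$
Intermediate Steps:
$I = -30$ ($I = 3 \left(2 - 12\right) = 3 \left(-10\right) = -30$)
$19 + I 24 = 19 - 720 = -701$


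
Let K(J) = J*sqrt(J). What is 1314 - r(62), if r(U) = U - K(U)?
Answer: 1252 + 62*sqrt(62) ≈ 1740.2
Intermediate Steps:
K(J) = J**(3/2)
r(U) = U - U**(3/2)
1314 - r(62) = 1314 - (62 - 62**(3/2)) = 1314 - (62 - 62*sqrt(62)) = 1314 + (-62 + 62*sqrt(62)) = 1252 + 62*sqrt(62)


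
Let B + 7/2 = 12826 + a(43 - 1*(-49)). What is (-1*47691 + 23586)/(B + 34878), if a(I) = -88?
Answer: -9642/19045 ≈ -0.50627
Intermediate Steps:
B = 25469/2 (B = -7/2 + (12826 - 88) = -7/2 + 12738 = 25469/2 ≈ 12735.)
(-1*47691 + 23586)/(B + 34878) = (-1*47691 + 23586)/(25469/2 + 34878) = (-47691 + 23586)/(95225/2) = -24105*2/95225 = -9642/19045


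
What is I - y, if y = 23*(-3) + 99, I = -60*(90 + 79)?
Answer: -10170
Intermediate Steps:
I = -10140 (I = -60*169 = -10140)
y = 30 (y = -69 + 99 = 30)
I - y = -10140 - 1*30 = -10140 - 30 = -10170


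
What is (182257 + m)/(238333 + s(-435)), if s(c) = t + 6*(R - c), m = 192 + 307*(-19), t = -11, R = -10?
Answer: 22077/30109 ≈ 0.73324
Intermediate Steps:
m = -5641 (m = 192 - 5833 = -5641)
s(c) = -71 - 6*c (s(c) = -11 + 6*(-10 - c) = -11 + (-60 - 6*c) = -71 - 6*c)
(182257 + m)/(238333 + s(-435)) = (182257 - 5641)/(238333 + (-71 - 6*(-435))) = 176616/(238333 + (-71 + 2610)) = 176616/(238333 + 2539) = 176616/240872 = 176616*(1/240872) = 22077/30109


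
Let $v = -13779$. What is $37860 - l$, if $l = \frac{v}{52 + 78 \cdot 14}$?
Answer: $\frac{43325619}{1144} \approx 37872.0$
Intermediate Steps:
$l = - \frac{13779}{1144}$ ($l = - \frac{13779}{52 + 78 \cdot 14} = - \frac{13779}{52 + 1092} = - \frac{13779}{1144} \approx -12.045$)
$37860 - l = 37860 - - \frac{13779}{1144} = 37860 + \frac{13779}{1144} = \frac{43325619}{1144}$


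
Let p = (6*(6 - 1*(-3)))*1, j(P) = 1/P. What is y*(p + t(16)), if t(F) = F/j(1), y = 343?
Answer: 24010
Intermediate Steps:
p = 54 (p = (6*(6 + 3))*1 = (6*9)*1 = 54*1 = 54)
t(F) = F (t(F) = F/(1/1) = F/1 = F*1 = F)
y*(p + t(16)) = 343*(54 + 16) = 343*70 = 24010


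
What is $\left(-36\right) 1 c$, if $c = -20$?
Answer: $720$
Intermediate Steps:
$\left(-36\right) 1 c = \left(-36\right) 1 \left(-20\right) = \left(-36\right) \left(-20\right) = 720$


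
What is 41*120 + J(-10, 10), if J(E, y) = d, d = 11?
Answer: 4931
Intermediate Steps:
J(E, y) = 11
41*120 + J(-10, 10) = 41*120 + 11 = 4920 + 11 = 4931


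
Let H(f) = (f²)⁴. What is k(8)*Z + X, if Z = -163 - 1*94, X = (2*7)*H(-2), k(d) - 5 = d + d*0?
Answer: 243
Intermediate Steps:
H(f) = f⁸
k(d) = 5 + d (k(d) = 5 + (d + d*0) = 5 + (d + 0) = 5 + d)
X = 3584 (X = (2*7)*(-2)⁸ = 14*256 = 3584)
Z = -257 (Z = -163 - 94 = -257)
k(8)*Z + X = (5 + 8)*(-257) + 3584 = 13*(-257) + 3584 = -3341 + 3584 = 243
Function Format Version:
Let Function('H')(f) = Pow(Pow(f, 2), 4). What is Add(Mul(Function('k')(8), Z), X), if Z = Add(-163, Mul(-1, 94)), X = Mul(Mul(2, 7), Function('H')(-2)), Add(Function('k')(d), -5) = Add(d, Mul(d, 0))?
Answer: 243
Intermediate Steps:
Function('H')(f) = Pow(f, 8)
Function('k')(d) = Add(5, d) (Function('k')(d) = Add(5, Add(d, Mul(d, 0))) = Add(5, Add(d, 0)) = Add(5, d))
X = 3584 (X = Mul(Mul(2, 7), Pow(-2, 8)) = Mul(14, 256) = 3584)
Z = -257 (Z = Add(-163, -94) = -257)
Add(Mul(Function('k')(8), Z), X) = Add(Mul(Add(5, 8), -257), 3584) = Add(Mul(13, -257), 3584) = Add(-3341, 3584) = 243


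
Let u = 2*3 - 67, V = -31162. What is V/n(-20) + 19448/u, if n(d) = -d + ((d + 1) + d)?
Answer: 1531370/1159 ≈ 1321.3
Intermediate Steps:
n(d) = 1 + d (n(d) = -d + ((1 + d) + d) = -d + (1 + 2*d) = 1 + d)
u = -61 (u = 6 - 67 = -61)
V/n(-20) + 19448/u = -31162/(1 - 20) + 19448/(-61) = -31162/(-19) + 19448*(-1/61) = -31162*(-1/19) - 19448/61 = 31162/19 - 19448/61 = 1531370/1159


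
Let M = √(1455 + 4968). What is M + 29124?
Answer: 29124 + √6423 ≈ 29204.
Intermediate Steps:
M = √6423 ≈ 80.144
M + 29124 = √6423 + 29124 = 29124 + √6423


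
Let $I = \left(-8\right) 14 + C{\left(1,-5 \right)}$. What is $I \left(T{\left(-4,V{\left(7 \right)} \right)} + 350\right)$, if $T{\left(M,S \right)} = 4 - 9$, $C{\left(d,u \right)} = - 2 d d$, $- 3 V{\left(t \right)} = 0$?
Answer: $-39330$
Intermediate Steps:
$V{\left(t \right)} = 0$ ($V{\left(t \right)} = \left(- \frac{1}{3}\right) 0 = 0$)
$C{\left(d,u \right)} = - 2 d^{2}$
$T{\left(M,S \right)} = -5$
$I = -114$ ($I = \left(-8\right) 14 - 2 \cdot 1^{2} = -112 - 2 = -114$)
$I \left(T{\left(-4,V{\left(7 \right)} \right)} + 350\right) = - 114 \left(-5 + 350\right) = \left(-114\right) 345 = -39330$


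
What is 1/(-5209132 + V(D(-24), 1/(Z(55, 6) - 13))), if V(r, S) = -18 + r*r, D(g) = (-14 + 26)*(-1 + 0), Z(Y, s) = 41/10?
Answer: -1/5209006 ≈ -1.9198e-7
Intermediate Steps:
Z(Y, s) = 41/10 (Z(Y, s) = 41*(⅒) = 41/10)
D(g) = -12 (D(g) = 12*(-1) = -12)
V(r, S) = -18 + r²
1/(-5209132 + V(D(-24), 1/(Z(55, 6) - 13))) = 1/(-5209132 + (-18 + (-12)²)) = 1/(-5209132 + (-18 + 144)) = 1/(-5209132 + 126) = 1/(-5209006) = -1/5209006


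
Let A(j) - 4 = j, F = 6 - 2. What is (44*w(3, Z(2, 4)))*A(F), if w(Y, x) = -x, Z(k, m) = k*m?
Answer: -2816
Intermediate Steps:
F = 4
A(j) = 4 + j
(44*w(3, Z(2, 4)))*A(F) = (44*(-2*4))*(4 + 4) = (44*(-1*8))*8 = (44*(-8))*8 = -352*8 = -2816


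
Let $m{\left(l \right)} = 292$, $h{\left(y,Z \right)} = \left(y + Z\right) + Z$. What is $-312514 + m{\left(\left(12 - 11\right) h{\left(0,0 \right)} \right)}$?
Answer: $-312222$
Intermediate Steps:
$h{\left(y,Z \right)} = y + 2 Z$ ($h{\left(y,Z \right)} = \left(Z + y\right) + Z = y + 2 Z$)
$-312514 + m{\left(\left(12 - 11\right) h{\left(0,0 \right)} \right)} = -312514 + 292 = -312222$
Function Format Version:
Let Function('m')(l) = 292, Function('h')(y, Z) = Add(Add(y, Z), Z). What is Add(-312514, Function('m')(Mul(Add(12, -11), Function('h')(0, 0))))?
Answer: -312222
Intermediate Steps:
Function('h')(y, Z) = Add(y, Mul(2, Z)) (Function('h')(y, Z) = Add(Add(Z, y), Z) = Add(y, Mul(2, Z)))
Add(-312514, Function('m')(Mul(Add(12, -11), Function('h')(0, 0)))) = Add(-312514, 292) = -312222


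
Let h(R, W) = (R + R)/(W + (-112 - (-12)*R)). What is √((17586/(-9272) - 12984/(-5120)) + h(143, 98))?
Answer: √5026194239608630/78904720 ≈ 0.89850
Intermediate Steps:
h(R, W) = 2*R/(-112 + W + 12*R) (h(R, W) = (2*R)/(W + (-112 + 12*R)) = (2*R)/(-112 + W + 12*R) = 2*R/(-112 + W + 12*R))
√((17586/(-9272) - 12984/(-5120)) + h(143, 98)) = √((17586/(-9272) - 12984/(-5120)) + 2*143/(-112 + 98 + 12*143)) = √((17586*(-1/9272) - 12984*(-1/5120)) + 2*143/(-112 + 98 + 1716)) = √((-8793/4636 + 1623/640) + 2*143/1702) = √(474177/741760 + 2*143*(1/1702)) = √(474177/741760 + 143/851) = √(509596307/631237760) = √5026194239608630/78904720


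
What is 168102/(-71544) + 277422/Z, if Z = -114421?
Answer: -592155735/124032364 ≈ -4.7742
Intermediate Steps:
168102/(-71544) + 277422/Z = 168102/(-71544) + 277422/(-114421) = 168102*(-1/71544) + 277422*(-1/114421) = -2547/1084 - 277422/114421 = -592155735/124032364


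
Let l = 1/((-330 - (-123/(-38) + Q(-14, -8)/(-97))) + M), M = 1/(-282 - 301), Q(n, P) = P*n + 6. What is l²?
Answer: 4617934527844/509074868155759929 ≈ 9.0712e-6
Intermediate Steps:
Q(n, P) = 6 + P*n
M = -1/583 (M = 1/(-583) = -1/583 ≈ -0.0017153)
l = -2148938/713494827 (l = 1/((-330 - (-123/(-38) + (6 - 8*(-14))/(-97))) - 1/583) = 1/((-330 - (-123*(-1/38) + (6 + 112)*(-1/97))) - 1/583) = 1/((-330 - (123/38 + 118*(-1/97))) - 1/583) = 1/((-330 - (123/38 - 118/97)) - 1/583) = 1/((-330 - 1*7447/3686) - 1/583) = 1/((-330 - 7447/3686) - 1/583) = 1/(-1223827/3686 - 1/583) = 1/(-713494827/2148938) = -2148938/713494827 ≈ -0.0030118)
l² = (-2148938/713494827)² = 4617934527844/509074868155759929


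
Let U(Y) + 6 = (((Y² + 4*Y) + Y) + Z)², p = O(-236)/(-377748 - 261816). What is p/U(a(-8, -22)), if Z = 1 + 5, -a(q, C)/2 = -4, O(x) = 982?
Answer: -491/3867443508 ≈ -1.2696e-7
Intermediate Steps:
a(q, C) = 8 (a(q, C) = -2*(-4) = 8)
Z = 6
p = -491/319782 (p = 982/(-377748 - 261816) = 982/(-639564) = 982*(-1/639564) = -491/319782 ≈ -0.0015354)
U(Y) = -6 + (6 + Y² + 5*Y)² (U(Y) = -6 + (((Y² + 4*Y) + Y) + 6)² = -6 + ((Y² + 5*Y) + 6)² = -6 + (6 + Y² + 5*Y)²)
p/U(a(-8, -22)) = -491/(319782*(-6 + (6 + 8² + 5*8)²)) = -491/(319782*(-6 + (6 + 64 + 40)²)) = -491/(319782*(-6 + 110²)) = -491/(319782*(-6 + 12100)) = -491/319782/12094 = -491/319782*1/12094 = -491/3867443508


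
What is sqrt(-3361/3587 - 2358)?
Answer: I*sqrt(30351425609)/3587 ≈ 48.569*I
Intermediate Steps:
sqrt(-3361/3587 - 2358) = sqrt(-8461507/3587) = I*sqrt(30351425609)/3587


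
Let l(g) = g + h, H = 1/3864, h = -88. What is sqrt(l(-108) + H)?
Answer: I*sqrt(731593338)/1932 ≈ 14.0*I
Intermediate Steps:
H = 1/3864 ≈ 0.00025880
l(g) = -88 + g (l(g) = g - 88 = -88 + g)
sqrt(l(-108) + H) = sqrt((-88 - 108) + 1/3864) = sqrt(-196 + 1/3864) = sqrt(-757343/3864) = I*sqrt(731593338)/1932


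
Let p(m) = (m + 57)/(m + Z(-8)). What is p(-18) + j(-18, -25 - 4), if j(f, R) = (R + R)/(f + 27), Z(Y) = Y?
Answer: -143/18 ≈ -7.9444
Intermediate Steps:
j(f, R) = 2*R/(27 + f) (j(f, R) = (2*R)/(27 + f) = 2*R/(27 + f))
p(m) = (57 + m)/(-8 + m) (p(m) = (m + 57)/(m - 8) = (57 + m)/(-8 + m))
p(-18) + j(-18, -25 - 4) = (57 - 18)/(-8 - 18) + 2*(-25 - 4)/(27 - 18) = 39/(-26) + 2*(-29)/9 = -1/26*39 + 2*(-29)*(1/9) = -3/2 - 58/9 = -143/18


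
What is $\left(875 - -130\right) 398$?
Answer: $399990$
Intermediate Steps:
$\left(875 - -130\right) 398 = \left(875 + \left(132 - 2\right)\right) 398 = \left(875 + 130\right) 398 = 1005 \cdot 398 = 399990$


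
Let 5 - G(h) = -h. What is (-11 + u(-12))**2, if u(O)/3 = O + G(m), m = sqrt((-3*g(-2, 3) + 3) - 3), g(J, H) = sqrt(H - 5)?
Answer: (32 - 3*2**(1/4)*sqrt(3)*sqrt(-I))**2 ≈ 744.36 + 241.46*I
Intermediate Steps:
g(J, H) = sqrt(-5 + H)
m = 2**(1/4)*sqrt(3)*sqrt(-I) (m = sqrt((-3*sqrt(-5 + 3) + 3) - 3) = sqrt((-3*I*sqrt(2) + 3) - 3) = sqrt((3 - 3*I*sqrt(2)) - 3) = sqrt(-3*I*sqrt(2)) = 2**(1/4)*sqrt(3)*sqrt(-I) ≈ 1.4565 - 1.4565*I)
G(h) = 5 + h (G(h) = 5 - (-1)*h = 5 + h)
u(O) = 15 + 3*O + 3*2**(1/4)*sqrt(3)*sqrt(-I) (u(O) = 3*(O + (5 + 2**(1/4)*sqrt(3)*sqrt(-I))) = 3*(5 + O + 2**(1/4)*sqrt(3)*sqrt(-I)) = 15 + 3*O + 3*2**(1/4)*sqrt(3)*sqrt(-I))
(-11 + u(-12))**2 = (-11 + (15 + 3*(-12) + 3*2**(1/4)*sqrt(3)*sqrt(-I)))**2 = (-11 + (15 - 36 + 3*2**(1/4)*sqrt(3)*sqrt(-I)))**2 = (-11 + (-21 + 3*2**(1/4)*sqrt(3)*sqrt(-I)))**2 = (-32 + 3*2**(1/4)*sqrt(3)*sqrt(-I))**2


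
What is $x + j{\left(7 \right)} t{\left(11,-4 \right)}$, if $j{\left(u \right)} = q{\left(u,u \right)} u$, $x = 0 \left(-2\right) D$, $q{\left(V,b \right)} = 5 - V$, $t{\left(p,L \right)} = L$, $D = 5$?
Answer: $56$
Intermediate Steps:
$x = 0$ ($x = 0 \left(-2\right) 5 = 0 \cdot 5 = 0$)
$j{\left(u \right)} = u \left(5 - u\right)$ ($j{\left(u \right)} = \left(5 - u\right) u = u \left(5 - u\right)$)
$x + j{\left(7 \right)} t{\left(11,-4 \right)} = 0 + 7 \left(5 - 7\right) \left(-4\right) = 0 + 7 \left(-2\right) \left(-4\right) = 0 - -56 = 0 + 56 = 56$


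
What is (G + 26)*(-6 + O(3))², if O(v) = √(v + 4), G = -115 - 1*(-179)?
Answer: 3870 - 1080*√7 ≈ 1012.6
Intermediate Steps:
G = 64 (G = -115 + 179 = 64)
O(v) = √(4 + v)
(G + 26)*(-6 + O(3))² = (64 + 26)*(-6 + √(4 + 3))² = 90*(-6 + √7)²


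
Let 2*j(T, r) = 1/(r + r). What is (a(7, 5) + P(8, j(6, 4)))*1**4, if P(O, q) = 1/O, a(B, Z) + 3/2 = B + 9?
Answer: 117/8 ≈ 14.625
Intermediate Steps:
a(B, Z) = 15/2 + B (a(B, Z) = -3/2 + (B + 9) = -3/2 + (9 + B) = 15/2 + B)
j(T, r) = 1/(4*r) (j(T, r) = 1/(2*(r + r)) = 1/(2*((2*r))) = (1/(2*r))/2 = 1/(4*r))
(a(7, 5) + P(8, j(6, 4)))*1**4 = ((15/2 + 7) + 1/8)*1**4 = (29/2 + 1/8)*1 = (117/8)*1 = 117/8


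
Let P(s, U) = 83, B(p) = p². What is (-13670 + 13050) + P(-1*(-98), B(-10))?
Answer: -537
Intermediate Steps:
(-13670 + 13050) + P(-1*(-98), B(-10)) = (-13670 + 13050) + 83 = -620 + 83 = -537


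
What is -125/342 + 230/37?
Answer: 74035/12654 ≈ 5.8507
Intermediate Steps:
-125/342 + 230/37 = 74035/12654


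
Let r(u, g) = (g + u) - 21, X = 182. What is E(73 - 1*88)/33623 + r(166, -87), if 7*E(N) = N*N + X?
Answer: 13651345/235361 ≈ 58.002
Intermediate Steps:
r(u, g) = -21 + g + u
E(N) = 26 + N²/7 (E(N) = (N*N + 182)/7 = (N² + 182)/7 = (182 + N²)/7 = 26 + N²/7)
E(73 - 1*88)/33623 + r(166, -87) = (26 + (73 - 1*88)²/7)/33623 + (-21 - 87 + 166) = (26 + (73 - 88)²/7)*(1/33623) + 58 = (26 + (⅐)*(-15)²)*(1/33623) + 58 = (26 + (⅐)*225)*(1/33623) + 58 = (26 + 225/7)*(1/33623) + 58 = (407/7)*(1/33623) + 58 = 407/235361 + 58 = 13651345/235361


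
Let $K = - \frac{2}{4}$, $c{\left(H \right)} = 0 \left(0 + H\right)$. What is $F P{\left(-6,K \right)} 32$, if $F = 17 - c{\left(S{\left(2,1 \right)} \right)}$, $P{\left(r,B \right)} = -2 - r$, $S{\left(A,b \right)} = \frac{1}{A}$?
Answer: $2176$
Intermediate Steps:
$c{\left(H \right)} = 0$ ($c{\left(H \right)} = 0 H = 0$)
$K = - \frac{1}{2}$ ($K = \left(-2\right) \frac{1}{4} = - \frac{1}{2} \approx -0.5$)
$F = 17$ ($F = 17 - 0 = 17 + 0 = 17$)
$F P{\left(-6,K \right)} 32 = 17 \left(-2 - -6\right) 32 = 17 \left(-2 + 6\right) 32 = 17 \cdot 4 \cdot 32 = 68 \cdot 32 = 2176$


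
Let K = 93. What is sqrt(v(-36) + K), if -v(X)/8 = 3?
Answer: sqrt(69) ≈ 8.3066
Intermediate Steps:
v(X) = -24 (v(X) = -8*3 = -24)
sqrt(v(-36) + K) = sqrt(-24 + 93) = sqrt(69)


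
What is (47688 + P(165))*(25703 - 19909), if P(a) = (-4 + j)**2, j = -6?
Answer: 276883672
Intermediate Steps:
P(a) = 100 (P(a) = (-4 - 6)**2 = (-10)**2 = 100)
(47688 + P(165))*(25703 - 19909) = (47688 + 100)*(25703 - 19909) = 47788*5794 = 276883672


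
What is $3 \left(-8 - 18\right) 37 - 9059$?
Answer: $-11945$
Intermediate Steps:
$3 \left(-8 - 18\right) 37 - 9059 = 3 \left(-26\right) 37 - 9059 = \left(-78\right) 37 - 9059 = -2886 - 9059 = -11945$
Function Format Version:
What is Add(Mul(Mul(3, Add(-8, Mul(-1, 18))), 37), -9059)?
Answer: -11945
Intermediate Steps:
Add(Mul(Mul(3, Add(-8, Mul(-1, 18))), 37), -9059) = Add(Mul(Mul(3, Add(-8, -18)), 37), -9059) = Add(Mul(Mul(3, -26), 37), -9059) = Add(Mul(-78, 37), -9059) = Add(-2886, -9059) = -11945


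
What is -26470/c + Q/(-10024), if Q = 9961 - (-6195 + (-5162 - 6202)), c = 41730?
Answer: -17671811/5228769 ≈ -3.3797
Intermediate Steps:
Q = 27520 (Q = 9961 - (-6195 - 11364) = 9961 - 1*(-17559) = 9961 + 17559 = 27520)
-26470/c + Q/(-10024) = -26470/41730 + 27520/(-10024) = -26470*1/41730 + 27520*(-1/10024) = -2647/4173 - 3440/1253 = -17671811/5228769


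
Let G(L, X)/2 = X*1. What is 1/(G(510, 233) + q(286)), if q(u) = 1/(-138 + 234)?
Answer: 96/44737 ≈ 0.0021459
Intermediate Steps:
G(L, X) = 2*X (G(L, X) = 2*(X*1) = 2*X)
q(u) = 1/96
1/(G(510, 233) + q(286)) = 1/(2*233 + 1/96) = 1/(466 + 1/96) = 1/(44737/96) = 96/44737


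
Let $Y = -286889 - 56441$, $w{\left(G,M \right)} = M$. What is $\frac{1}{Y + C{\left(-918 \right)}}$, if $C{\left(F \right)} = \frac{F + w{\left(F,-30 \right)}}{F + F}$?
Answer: $- \frac{153}{52529411} \approx -2.9127 \cdot 10^{-6}$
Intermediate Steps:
$Y = -343330$ ($Y = -286889 - 56441 = -343330$)
$C{\left(F \right)} = \frac{-30 + F}{2 F}$ ($C{\left(F \right)} = \frac{F - 30}{F + F} = \frac{-30 + F}{2 F}$)
$\frac{1}{Y + C{\left(-918 \right)}} = \frac{1}{-343330 + \frac{-30 - 918}{2 \left(-918\right)}} = \frac{1}{-343330 + \frac{1}{2} \left(- \frac{1}{918}\right) \left(-948\right)} = \frac{1}{-343330 + \frac{79}{153}} = \frac{1}{- \frac{52529411}{153}} = - \frac{153}{52529411}$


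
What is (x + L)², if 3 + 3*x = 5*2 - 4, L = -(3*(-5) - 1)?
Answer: 289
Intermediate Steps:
L = 16 (L = -(-15 - 1) = -1*(-16) = 16)
x = 1 (x = -1 + (5*2 - 4)/3 = -1 + (10 - 4)/3 = -1 + (⅓)*6 = -1 + 2 = 1)
(x + L)² = (1 + 16)² = 17² = 289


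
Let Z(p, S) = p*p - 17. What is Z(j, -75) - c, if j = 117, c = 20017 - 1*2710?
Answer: -3635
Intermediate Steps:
c = 17307 (c = 20017 - 2710 = 17307)
Z(p, S) = -17 + p² (Z(p, S) = p² - 17 = -17 + p²)
Z(j, -75) - c = (-17 + 117²) - 1*17307 = (-17 + 13689) - 17307 = 13672 - 17307 = -3635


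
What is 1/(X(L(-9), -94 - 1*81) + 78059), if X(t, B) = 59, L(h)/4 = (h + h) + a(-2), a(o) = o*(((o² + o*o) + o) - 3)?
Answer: 1/78118 ≈ 1.2801e-5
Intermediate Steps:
a(o) = o*(-3 + o + 2*o²) (a(o) = o*(((o² + o²) + o) - 3) = o*((2*o² + o) - 3) = o*((o + 2*o²) - 3) = o*(-3 + o + 2*o²))
L(h) = -24 + 8*h (L(h) = 4*((h + h) - 2*(-3 - 2 + 2*(-2)²)) = 4*(2*h - 2*(-3 - 2 + 2*4)) = 4*(2*h - 2*(-3 - 2 + 8)) = 4*(2*h - 2*3) = 4*(2*h - 6) = 4*(-6 + 2*h) = -24 + 8*h)
1/(X(L(-9), -94 - 1*81) + 78059) = 1/(59 + 78059) = 1/78118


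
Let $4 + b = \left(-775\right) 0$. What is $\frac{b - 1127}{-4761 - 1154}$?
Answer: $\frac{87}{455} \approx 0.19121$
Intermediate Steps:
$b = -4$ ($b = -4 - 0 = -4 + 0 = -4$)
$\frac{b - 1127}{-4761 - 1154} = \frac{-4 - 1127}{-4761 - 1154} = - \frac{1131}{-5915} = \left(-1131\right) \left(- \frac{1}{5915}\right) = \frac{87}{455}$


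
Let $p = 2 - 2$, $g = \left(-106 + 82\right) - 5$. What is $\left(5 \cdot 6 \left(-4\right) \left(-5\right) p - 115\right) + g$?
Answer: $-144$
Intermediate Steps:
$g = -29$ ($g = -24 - 5 = -29$)
$p = 0$ ($p = 2 - 2 = 0$)
$\left(5 \cdot 6 \left(-4\right) \left(-5\right) p - 115\right) + g = \left(5 \cdot 6 \left(-4\right) \left(-5\right) 0 - 115\right) - 29 = \left(5 \left(\left(-24\right) \left(-5\right)\right) 0 - 115\right) - 29 = \left(5 \cdot 120 \cdot 0 - 115\right) - 29 = \left(600 \cdot 0 - 115\right) - 29 = \left(0 - 115\right) - 29 = -115 - 29 = -144$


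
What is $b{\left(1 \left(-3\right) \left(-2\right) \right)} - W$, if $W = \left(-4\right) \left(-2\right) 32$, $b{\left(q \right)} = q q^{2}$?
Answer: $-40$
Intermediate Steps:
$b{\left(q \right)} = q^{3}$
$W = 256$ ($W = 8 \cdot 32 = 256$)
$b{\left(1 \left(-3\right) \left(-2\right) \right)} - W = \left(1 \left(-3\right) \left(-2\right)\right)^{3} - 256 = \left(\left(-3\right) \left(-2\right)\right)^{3} - 256 = 6^{3} - 256 = 216 - 256 = -40$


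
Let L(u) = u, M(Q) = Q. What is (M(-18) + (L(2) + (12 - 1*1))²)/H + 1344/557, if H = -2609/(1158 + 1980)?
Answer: -260421270/1453213 ≈ -179.20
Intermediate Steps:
H = -2609/3138 ≈ -0.83142
(M(-18) + (L(2) + (12 - 1*1))²)/H + 1344/557 = (-18 + (2 + (12 - 1*1))²)/(-2609/3138) + 1344/557 = (-18 + (2 + (12 - 1))²)*(-3138/2609) + 1344*(1/557) = (-18 + (2 + 11)²)*(-3138/2609) + 1344/557 = (-18 + 13²)*(-3138/2609) + 1344/557 = (-18 + 169)*(-3138/2609) + 1344/557 = 151*(-3138/2609) + 1344/557 = -473838/2609 + 1344/557 = -260421270/1453213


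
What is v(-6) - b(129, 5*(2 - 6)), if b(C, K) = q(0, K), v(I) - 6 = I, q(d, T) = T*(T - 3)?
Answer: -460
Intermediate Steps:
q(d, T) = T*(-3 + T)
v(I) = 6 + I
b(C, K) = K*(-3 + K)
v(-6) - b(129, 5*(2 - 6)) = (6 - 6) - 5*(2 - 6)*(-3 + 5*(2 - 6)) = 0 - 5*(-4)*(-3 + 5*(-4)) = 0 - (-20)*(-3 - 20) = 0 - (-20)*(-23) = 0 - 1*460 = 0 - 460 = -460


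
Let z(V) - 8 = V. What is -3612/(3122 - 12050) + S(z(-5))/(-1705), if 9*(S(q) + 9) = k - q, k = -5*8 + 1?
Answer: 16883/40920 ≈ 0.41259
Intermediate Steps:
z(V) = 8 + V
k = -39 (k = -40 + 1 = -39)
S(q) = -40/3 - q/9 (S(q) = -9 + (-39 - q)/9 = -9 + (-13/3 - q/9) = -40/3 - q/9)
-3612/(3122 - 12050) + S(z(-5))/(-1705) = -3612/(3122 - 12050) + (-40/3 - (8 - 5)/9)/(-1705) = -3612/(-8928) + (-40/3 - 1/9*3)*(-1/1705) = -3612*(-1/8928) + (-40/3 - 1/3)*(-1/1705) = 301/744 - 41/3*(-1/1705) = 301/744 + 41/5115 = 16883/40920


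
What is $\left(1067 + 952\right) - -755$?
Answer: $2774$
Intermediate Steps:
$\left(1067 + 952\right) - -755 = 2019 + 755 = 2774$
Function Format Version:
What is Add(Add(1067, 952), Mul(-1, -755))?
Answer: 2774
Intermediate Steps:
Add(Add(1067, 952), Mul(-1, -755)) = Add(2019, 755) = 2774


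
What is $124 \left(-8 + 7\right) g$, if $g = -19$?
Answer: $2356$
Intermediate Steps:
$124 \left(-8 + 7\right) g = 124 \left(-8 + 7\right) \left(-19\right) = 124 \left(\left(-1\right) \left(-19\right)\right) = 124 \cdot 19 = 2356$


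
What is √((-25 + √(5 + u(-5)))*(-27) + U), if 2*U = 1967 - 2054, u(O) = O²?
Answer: √(2526 - 108*√30)/2 ≈ 21.991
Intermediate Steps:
U = -87/2 (U = (1967 - 2054)/2 = (½)*(-87) = -87/2 ≈ -43.500)
√((-25 + √(5 + u(-5)))*(-27) + U) = √((-25 + √(5 + (-5)²))*(-27) - 87/2) = √((-25 + √(5 + 25))*(-27) - 87/2) = √((-25 + √30)*(-27) - 87/2) = √((675 - 27*√30) - 87/2) = √(1263/2 - 27*√30)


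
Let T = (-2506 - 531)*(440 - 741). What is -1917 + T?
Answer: 912220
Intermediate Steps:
T = 914137 (T = -3037*(-301) = 914137)
-1917 + T = -1917 + 914137 = 912220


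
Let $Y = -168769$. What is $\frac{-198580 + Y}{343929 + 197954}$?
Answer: $- \frac{367349}{541883} \approx -0.67791$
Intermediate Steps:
$\frac{-198580 + Y}{343929 + 197954} = \frac{-198580 - 168769}{343929 + 197954} = - \frac{367349}{541883}$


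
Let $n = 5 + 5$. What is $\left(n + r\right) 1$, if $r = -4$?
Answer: $6$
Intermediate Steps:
$n = 10$
$\left(n + r\right) 1 = \left(10 - 4\right) 1 = 6 \cdot 1 = 6$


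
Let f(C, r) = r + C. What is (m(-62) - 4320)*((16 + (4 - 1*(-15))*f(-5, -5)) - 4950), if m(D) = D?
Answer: 22453368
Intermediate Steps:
f(C, r) = C + r
(m(-62) - 4320)*((16 + (4 - 1*(-15))*f(-5, -5)) - 4950) = (-62 - 4320)*((16 + (4 - 1*(-15))*(-5 - 5)) - 4950) = -4382*((16 + (4 + 15)*(-10)) - 4950) = -4382*((16 + 19*(-10)) - 4950) = -4382*((16 - 190) - 4950) = -4382*(-174 - 4950) = -4382*(-5124) = 22453368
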